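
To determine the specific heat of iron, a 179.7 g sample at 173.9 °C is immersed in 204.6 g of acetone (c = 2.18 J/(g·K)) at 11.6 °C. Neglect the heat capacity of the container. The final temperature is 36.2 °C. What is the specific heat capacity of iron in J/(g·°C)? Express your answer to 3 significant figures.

q_gained = (204.6 × 2.18) × (36.2 − 11.6) = 10970 J
q_lost = 179.7 × c × (173.9 − 36.2) = 24744.69 c
Set equal: c = 10970 / 24744.69 = 0.443 J/(g·°C)

c = 0.443 J/(g·°C)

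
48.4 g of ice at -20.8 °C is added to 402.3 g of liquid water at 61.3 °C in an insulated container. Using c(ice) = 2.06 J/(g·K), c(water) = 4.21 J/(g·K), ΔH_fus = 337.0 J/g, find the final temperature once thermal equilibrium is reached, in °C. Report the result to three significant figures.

T_f = 45.0 °C

Heat to bring ice to 0 °C and melt it: q₁ = 48.4×2.06×20.8 + 48.4×337.0 = 18385 J
Heat the water can supply cooling to 0 °C: 402.3×4.21×61.3 = 103823 J > q₁, so all ice melts.
Energy balance: 402.3×4.21×(61.3 − T) = 18385 + 48.4×4.21×(T − 0)
1693.683(61.3 − T) = 18385 + 203.764 T
103823 − 18385 = 1897.447 T
T = 85438 / 1897.447 = 45.03 °C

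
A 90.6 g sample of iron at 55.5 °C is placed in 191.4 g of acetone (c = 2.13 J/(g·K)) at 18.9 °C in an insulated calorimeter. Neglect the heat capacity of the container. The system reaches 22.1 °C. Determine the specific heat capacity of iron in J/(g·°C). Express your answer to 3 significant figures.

q_gained = (191.4 × 2.13) × (22.1 − 18.9) = 1305 J
q_lost = 90.6 × c × (55.5 − 22.1) = 3026.04 c
Set equal: c = 1305 / 3026.04 = 0.431 J/(g·°C)

c = 0.431 J/(g·°C)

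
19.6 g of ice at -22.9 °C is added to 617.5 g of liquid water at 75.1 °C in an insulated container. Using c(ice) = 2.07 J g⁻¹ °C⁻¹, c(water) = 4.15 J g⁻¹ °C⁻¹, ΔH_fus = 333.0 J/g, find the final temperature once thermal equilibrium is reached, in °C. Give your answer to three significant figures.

Heat to bring ice to 0 °C and melt it: q₁ = 19.6×2.07×22.9 + 19.6×333.0 = 7455.9 J
Heat the water can supply cooling to 0 °C: 617.5×4.15×75.1 = 192453 J > q₁, so all ice melts.
Energy balance: 617.5×4.15×(75.1 − T) = 7455.9 + 19.6×4.15×(T − 0)
2562.625(75.1 − T) = 7455.9 + 81.34 T
192453 − 7455.9 = 2643.965 T
T = 184997.1 / 2643.965 = 69.97 °C

T_f = 70.0 °C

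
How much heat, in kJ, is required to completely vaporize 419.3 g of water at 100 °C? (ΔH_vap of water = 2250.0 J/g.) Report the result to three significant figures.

q = 943 kJ

q = m × ΔH_vap = 419.3 × 2250.0 = 943400 J = 943 kJ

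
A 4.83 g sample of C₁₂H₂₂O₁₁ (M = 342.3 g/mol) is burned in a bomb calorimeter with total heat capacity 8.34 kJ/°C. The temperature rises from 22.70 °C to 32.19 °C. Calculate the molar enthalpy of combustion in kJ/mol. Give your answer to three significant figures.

ΔH = -5610 kJ/mol

ΔT = 32.19 − 22.70 = 9.49 °C
q_cal = C_cal × ΔT = 8.34 × 9.49 = 79.1466 kJ
n = 4.83 / 342.3 = 0.01411 mol
q_rxn = −q_cal = -79.1466 kJ
ΔH = -79.1466 / 0.01411 = -5609 kJ/mol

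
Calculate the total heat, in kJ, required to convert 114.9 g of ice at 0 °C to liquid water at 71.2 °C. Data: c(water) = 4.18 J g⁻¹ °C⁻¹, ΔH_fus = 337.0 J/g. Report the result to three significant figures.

q = 72.9 kJ

q1 (melt at 0 °C): 114.9 × 337.0 = 38721 J
q2 (heat water 0.0→71.2 °C): 114.9 × 4.18 × 71.2 = 34196 J
Total: 38721 + 34196 = 72917 J = 72.9 kJ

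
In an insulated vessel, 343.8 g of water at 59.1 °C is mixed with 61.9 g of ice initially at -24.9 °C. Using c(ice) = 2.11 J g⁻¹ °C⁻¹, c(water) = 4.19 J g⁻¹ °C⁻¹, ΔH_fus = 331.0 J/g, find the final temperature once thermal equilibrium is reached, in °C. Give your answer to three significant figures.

Heat to bring ice to 0 °C and melt it: q₁ = 61.9×2.11×24.9 + 61.9×331.0 = 23741 J
Heat the water can supply cooling to 0 °C: 343.8×4.19×59.1 = 85134.9 J > q₁, so all ice melts.
Energy balance: 343.8×4.19×(59.1 − T) = 23741 + 61.9×4.19×(T − 0)
1440.522(59.1 − T) = 23741 + 259.361 T
85134.9 − 23741 = 1699.883 T
T = 61393.9 / 1699.883 = 36.12 °C

T_f = 36.1 °C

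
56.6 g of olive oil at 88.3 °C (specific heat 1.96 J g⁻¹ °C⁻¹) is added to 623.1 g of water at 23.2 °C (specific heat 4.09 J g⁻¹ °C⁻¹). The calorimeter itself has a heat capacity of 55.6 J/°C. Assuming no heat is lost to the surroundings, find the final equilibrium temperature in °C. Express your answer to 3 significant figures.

Heat lost by olive oil = heat gained by water + calorimeter.
(56.6)(1.96)(88.3 − T) = [(623.1)(4.09) + 55.6](T − 23.2)
110.936 (88.3 − T) = 2604.079 (T − 23.2)
9795.6 − 110.936 T = 2604.079 T − 60415
70210.6 = 2715.015 T
T = 25.86 °C

T_f = 25.9 °C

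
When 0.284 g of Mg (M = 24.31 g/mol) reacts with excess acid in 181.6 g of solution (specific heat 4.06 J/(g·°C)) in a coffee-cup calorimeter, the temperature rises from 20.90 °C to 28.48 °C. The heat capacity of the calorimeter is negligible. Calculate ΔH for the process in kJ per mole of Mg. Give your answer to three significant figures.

|ΔT| = |28.48 − 20.90| = 7.58 °C
|q_surr| = (181.6 × 4.06) × 7.58 = 737.296 × 7.58 = 5588.7 J
n(Mg) = 0.284 / 24.31 = 0.011682 mol
Temperature rose, so q_rxn = −|q_surr| = -5.5887 kJ
ΔH = q_rxn / n = -478.4 kJ/mol

ΔH = -478 kJ/mol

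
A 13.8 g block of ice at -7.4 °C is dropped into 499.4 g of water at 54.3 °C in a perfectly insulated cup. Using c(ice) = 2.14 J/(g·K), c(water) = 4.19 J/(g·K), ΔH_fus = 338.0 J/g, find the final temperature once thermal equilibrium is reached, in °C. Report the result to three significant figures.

Heat to bring ice to 0 °C and melt it: q₁ = 13.8×2.14×7.4 + 13.8×338.0 = 4882.9 J
Heat the water can supply cooling to 0 °C: 499.4×4.19×54.3 = 113622 J > q₁, so all ice melts.
Energy balance: 499.4×4.19×(54.3 − T) = 4882.9 + 13.8×4.19×(T − 0)
2092.486(54.3 − T) = 4882.9 + 57.822 T
113622 − 4882.9 = 2150.308 T
T = 108739.1 / 2150.308 = 50.57 °C

T_f = 50.6 °C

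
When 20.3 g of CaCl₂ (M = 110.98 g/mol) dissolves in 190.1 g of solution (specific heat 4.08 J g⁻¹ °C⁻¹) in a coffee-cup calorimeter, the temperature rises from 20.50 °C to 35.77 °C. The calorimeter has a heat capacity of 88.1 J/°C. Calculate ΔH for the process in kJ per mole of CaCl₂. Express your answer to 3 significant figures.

ΔH = -72.1 kJ/mol

|ΔT| = |35.77 − 20.50| = 15.27 °C
|q_surr| = (190.1 × 4.08 + 88.1) × 15.27 = 863.708 × 15.27 = 13190 J
n(CaCl₂) = 20.3 / 110.98 = 0.1829 mol
Temperature rose, so q_rxn = −|q_surr| = -13.19 kJ
ΔH = q_rxn / n = -72.12 kJ/mol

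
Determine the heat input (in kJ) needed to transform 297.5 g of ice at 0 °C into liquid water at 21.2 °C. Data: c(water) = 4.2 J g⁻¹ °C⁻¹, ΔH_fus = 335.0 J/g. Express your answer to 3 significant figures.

q = 126 kJ

q1 (melt at 0 °C): 297.5 × 335.0 = 99663 J
q2 (heat water 0.0→21.2 °C): 297.5 × 4.2 × 21.2 = 26489 J
Total: 99663 + 26489 = 126152 J = 126 kJ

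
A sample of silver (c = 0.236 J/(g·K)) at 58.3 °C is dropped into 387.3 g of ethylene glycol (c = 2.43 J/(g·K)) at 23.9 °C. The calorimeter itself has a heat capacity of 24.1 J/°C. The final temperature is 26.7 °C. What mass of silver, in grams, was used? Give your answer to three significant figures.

q_gained = (387.3 × 2.43 + 24.1) × (26.7 − 23.9) = 2703 J
q_lost = m × 0.236 × (58.3 − 26.7) = 7.4576 m
m = 2703 / 7.4576 = 362 g

m = 362 g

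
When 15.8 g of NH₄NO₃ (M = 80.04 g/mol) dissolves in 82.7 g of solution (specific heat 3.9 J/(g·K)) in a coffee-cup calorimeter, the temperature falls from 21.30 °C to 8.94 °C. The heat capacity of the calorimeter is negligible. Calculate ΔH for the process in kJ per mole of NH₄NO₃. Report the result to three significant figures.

|ΔT| = |8.94 − 21.30| = 12.36 °C
|q_surr| = (82.7 × 3.9) × 12.36 = 322.53 × 12.36 = 3986 J
n(NH₄NO₃) = 15.8 / 80.04 = 0.1974 mol
Temperature fell, so q_rxn = +|q_surr| = 3.986 kJ
ΔH = q_rxn / n = 20.19 kJ/mol

ΔH = 20.2 kJ/mol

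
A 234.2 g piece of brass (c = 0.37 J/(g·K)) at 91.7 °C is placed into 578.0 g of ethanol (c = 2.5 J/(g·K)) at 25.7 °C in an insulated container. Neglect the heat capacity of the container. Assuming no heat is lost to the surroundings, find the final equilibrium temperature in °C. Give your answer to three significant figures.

T_f = 29.4 °C

Heat lost by brass = heat gained by ethanol.
(234.2)(0.37)(91.7 − T) = (578.0)(2.5)(T − 25.7)
86.654 (91.7 − T) = 1445 (T − 25.7)
7946.2 − 86.654 T = 1445 T − 37137
45083.2 = 1531.654 T
T = 29.43 °C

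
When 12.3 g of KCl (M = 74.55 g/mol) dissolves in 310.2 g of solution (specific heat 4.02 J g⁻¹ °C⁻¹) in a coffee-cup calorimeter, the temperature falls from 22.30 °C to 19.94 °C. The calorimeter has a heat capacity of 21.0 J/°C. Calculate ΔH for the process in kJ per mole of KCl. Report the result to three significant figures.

ΔH = 18.1 kJ/mol

|ΔT| = |19.94 − 22.30| = 2.36 °C
|q_surr| = (310.2 × 4.02 + 21.0) × 2.36 = 1268.004 × 2.36 = 2992 J
n(KCl) = 12.3 / 74.55 = 0.1650 mol
Temperature fell, so q_rxn = +|q_surr| = 2.992 kJ
ΔH = q_rxn / n = 18.13 kJ/mol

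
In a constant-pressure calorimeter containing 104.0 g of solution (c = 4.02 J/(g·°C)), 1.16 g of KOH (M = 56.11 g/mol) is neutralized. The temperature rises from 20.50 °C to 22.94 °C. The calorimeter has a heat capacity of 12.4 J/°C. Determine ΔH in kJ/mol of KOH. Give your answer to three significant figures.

ΔH = -50.8 kJ/mol

|ΔT| = |22.94 − 20.50| = 2.44 °C
|q_surr| = (104.0 × 4.02 + 12.4) × 2.44 = 430.48 × 2.44 = 1050 J
n(KOH) = 1.16 / 56.11 = 0.02067 mol
Temperature rose, so q_rxn = −|q_surr| = -1.050 kJ
ΔH = q_rxn / n = -50.80 kJ/mol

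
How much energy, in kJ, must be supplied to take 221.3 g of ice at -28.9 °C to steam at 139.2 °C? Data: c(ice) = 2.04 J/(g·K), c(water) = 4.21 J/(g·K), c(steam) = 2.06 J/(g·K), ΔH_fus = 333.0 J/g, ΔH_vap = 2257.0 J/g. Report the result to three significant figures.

q = 697 kJ

q1 (heat ice -28.9→0.0 °C): 221.3 × 2.04 × 28.9 = 13047 J
q2 (melt at 0 °C): 221.3 × 333.0 = 73693 J
q3 (heat water 0.0→100.0 °C): 221.3 × 4.21 × 100.0 = 93167 J
q4 (vaporize at 100 °C): 221.3 × 2257.0 = 499474 J
q5 (heat steam 100.0→139.2 °C): 221.3 × 2.06 × 39.2 = 17870 J
Total: 13047 + 73693 + 93167 + 499474 + 17870 = 697251 J = 697 kJ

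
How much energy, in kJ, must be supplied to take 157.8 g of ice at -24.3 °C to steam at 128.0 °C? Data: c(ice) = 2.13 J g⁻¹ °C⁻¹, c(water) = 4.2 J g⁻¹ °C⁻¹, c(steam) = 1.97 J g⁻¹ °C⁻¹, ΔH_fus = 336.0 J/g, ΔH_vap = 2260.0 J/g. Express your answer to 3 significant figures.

q = 493 kJ

q1 (heat ice -24.3→0.0 °C): 157.8 × 2.13 × 24.3 = 8168 J
q2 (melt at 0 °C): 157.8 × 336.0 = 53021 J
q3 (heat water 0.0→100.0 °C): 157.8 × 4.2 × 100.0 = 66276 J
q4 (vaporize at 100 °C): 157.8 × 2260.0 = 356628 J
q5 (heat steam 100.0→128.0 °C): 157.8 × 1.97 × 28.0 = 8704 J
Total: 8168 + 53021 + 66276 + 356628 + 8704 = 492797 J = 493 kJ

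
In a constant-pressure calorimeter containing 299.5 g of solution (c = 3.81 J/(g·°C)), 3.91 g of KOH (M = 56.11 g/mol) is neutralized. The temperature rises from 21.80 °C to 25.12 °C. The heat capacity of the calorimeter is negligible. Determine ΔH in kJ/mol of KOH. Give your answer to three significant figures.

ΔH = -54.4 kJ/mol

|ΔT| = |25.12 − 21.80| = 3.32 °C
|q_surr| = (299.5 × 3.81) × 3.32 = 1141.095 × 3.32 = 3788 J
n(KOH) = 3.91 / 56.11 = 0.06968 mol
Temperature rose, so q_rxn = −|q_surr| = -3.788 kJ
ΔH = q_rxn / n = -54.36 kJ/mol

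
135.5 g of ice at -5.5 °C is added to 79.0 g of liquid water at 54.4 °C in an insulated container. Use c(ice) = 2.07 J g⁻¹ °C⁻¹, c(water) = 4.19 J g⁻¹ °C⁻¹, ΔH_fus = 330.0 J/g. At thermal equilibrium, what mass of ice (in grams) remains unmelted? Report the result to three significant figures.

Heat to warm all ice to 0 °C: 135.5×2.07×5.5 = 1542.7 J
Heat released by water cooling to 0 °C: 79.0×4.19×54.4 = 18007 J
18007 J < 1542.7 + 135.5×330.0 = 46257.7 J, so not all ice melts; final T = 0 °C.
Heat left for melting: 18007 − 1542.7 = 16464.3 J
Mass melted = 16464.3 / 330.0 = 49.89 g
Ice remaining = 135.5 − 49.89 = 85.61 g

m_ice remaining = 85.6 g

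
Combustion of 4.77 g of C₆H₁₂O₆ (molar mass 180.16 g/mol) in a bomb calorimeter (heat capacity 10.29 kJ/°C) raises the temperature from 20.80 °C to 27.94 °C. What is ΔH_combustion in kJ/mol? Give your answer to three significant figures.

ΔT = 27.94 − 20.80 = 7.14 °C
q_cal = C_cal × ΔT = 10.29 × 7.14 = 73.4706 kJ
n = 4.77 / 180.16 = 0.02648 mol
q_rxn = −q_cal = -73.4706 kJ
ΔH = -73.4706 / 0.02648 = -2774.6 kJ/mol

ΔH = -2770 kJ/mol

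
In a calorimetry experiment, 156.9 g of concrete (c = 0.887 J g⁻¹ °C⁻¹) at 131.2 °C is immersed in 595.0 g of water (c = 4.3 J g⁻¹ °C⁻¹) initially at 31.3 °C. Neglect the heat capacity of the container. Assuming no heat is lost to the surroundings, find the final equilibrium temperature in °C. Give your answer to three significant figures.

Heat lost by concrete = heat gained by water.
(156.9)(0.887)(131.2 − T) = (595.0)(4.3)(T − 31.3)
139.1703 (131.2 − T) = 2558.5 (T − 31.3)
18259 − 139.1703 T = 2558.5 T − 80081
98340 = 2697.6703 T
T = 36.45 °C

T_f = 36.5 °C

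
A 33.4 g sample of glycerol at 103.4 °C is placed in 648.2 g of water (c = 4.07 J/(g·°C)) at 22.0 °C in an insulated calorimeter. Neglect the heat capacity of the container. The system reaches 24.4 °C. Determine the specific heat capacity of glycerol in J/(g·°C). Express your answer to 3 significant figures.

q_gained = (648.2 × 4.07) × (24.4 − 22.0) = 6332 J
q_lost = 33.4 × c × (103.4 − 24.4) = 2638.6 c
Set equal: c = 6332 / 2638.6 = 2.40 J/(g·°C)

c = 2.40 J/(g·°C)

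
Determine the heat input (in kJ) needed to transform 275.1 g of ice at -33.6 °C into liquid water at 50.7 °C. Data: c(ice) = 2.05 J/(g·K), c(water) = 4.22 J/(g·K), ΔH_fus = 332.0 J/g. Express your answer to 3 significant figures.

q1 (heat ice -33.6→0.0 °C): 275.1 × 2.05 × 33.6 = 18949 J
q2 (melt at 0 °C): 275.1 × 332.0 = 91333 J
q3 (heat water 0.0→50.7 °C): 275.1 × 4.22 × 50.7 = 58859 J
Total: 18949 + 91333 + 58859 = 169141 J = 169 kJ

q = 169 kJ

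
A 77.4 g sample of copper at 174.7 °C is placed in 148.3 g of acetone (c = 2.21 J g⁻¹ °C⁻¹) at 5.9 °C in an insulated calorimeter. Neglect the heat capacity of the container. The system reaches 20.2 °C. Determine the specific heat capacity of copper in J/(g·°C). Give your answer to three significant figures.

c = 0.392 J/(g·°C)

q_gained = (148.3 × 2.21) × (20.2 − 5.9) = 4687 J
q_lost = 77.4 × c × (174.7 − 20.2) = 11958.3 c
Set equal: c = 4687 / 11958.3 = 0.392 J/(g·°C)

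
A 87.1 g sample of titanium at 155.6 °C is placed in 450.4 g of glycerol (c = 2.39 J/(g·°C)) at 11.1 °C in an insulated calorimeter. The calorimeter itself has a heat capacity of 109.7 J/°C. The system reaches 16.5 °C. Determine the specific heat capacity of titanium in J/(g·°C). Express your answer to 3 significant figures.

c = 0.529 J/(g·°C)

q_gained = (450.4 × 2.39 + 109.7) × (16.5 − 11.1) = 6405 J
q_lost = 87.1 × c × (155.6 − 16.5) = 12115.61 c
Set equal: c = 6405 / 12115.61 = 0.529 J/(g·°C)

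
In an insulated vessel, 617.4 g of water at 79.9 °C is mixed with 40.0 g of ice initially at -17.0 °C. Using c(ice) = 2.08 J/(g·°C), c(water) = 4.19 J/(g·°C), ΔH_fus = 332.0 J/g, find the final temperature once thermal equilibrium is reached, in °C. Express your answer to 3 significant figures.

T_f = 69.7 °C

Heat to bring ice to 0 °C and melt it: q₁ = 40.0×2.08×17.0 + 40.0×332.0 = 14694 J
Heat the water can supply cooling to 0 °C: 617.4×4.19×79.9 = 206694 J > q₁, so all ice melts.
Energy balance: 617.4×4.19×(79.9 − T) = 14694 + 40.0×4.19×(T − 0)
2586.906(79.9 − T) = 14694 + 167.6 T
206694 − 14694 = 2754.506 T
T = 192000 / 2754.506 = 69.70 °C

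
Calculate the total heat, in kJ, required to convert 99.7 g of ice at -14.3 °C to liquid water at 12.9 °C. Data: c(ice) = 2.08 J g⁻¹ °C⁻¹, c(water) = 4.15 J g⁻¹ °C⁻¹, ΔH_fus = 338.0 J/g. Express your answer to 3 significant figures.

q1 (heat ice -14.3→0.0 °C): 99.7 × 2.08 × 14.3 = 2965 J
q2 (melt at 0 °C): 99.7 × 338.0 = 33699 J
q3 (heat water 0.0→12.9 °C): 99.7 × 4.15 × 12.9 = 5337 J
Total: 2965 + 33699 + 5337 = 42001 J = 42.0 kJ

q = 42.0 kJ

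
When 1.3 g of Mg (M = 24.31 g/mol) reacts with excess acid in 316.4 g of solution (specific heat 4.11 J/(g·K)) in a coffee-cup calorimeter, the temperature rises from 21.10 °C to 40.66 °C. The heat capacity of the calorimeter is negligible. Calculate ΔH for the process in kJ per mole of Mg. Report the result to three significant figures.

|ΔT| = |40.66 − 21.10| = 19.56 °C
|q_surr| = (316.4 × 4.11) × 19.56 = 1300.404 × 19.56 = 25440 J
n(Mg) = 1.3 / 24.31 = 0.05348 mol
Temperature rose, so q_rxn = −|q_surr| = -25.44 kJ
ΔH = q_rxn / n = -475.7 kJ/mol

ΔH = -476 kJ/mol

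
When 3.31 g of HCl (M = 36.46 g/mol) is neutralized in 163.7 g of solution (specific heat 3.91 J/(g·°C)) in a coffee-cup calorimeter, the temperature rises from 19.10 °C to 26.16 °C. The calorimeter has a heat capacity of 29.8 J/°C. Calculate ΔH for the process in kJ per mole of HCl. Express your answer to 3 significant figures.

ΔH = -52.1 kJ/mol

|ΔT| = |26.16 − 19.10| = 7.06 °C
|q_surr| = (163.7 × 3.91 + 29.8) × 7.06 = 669.867 × 7.06 = 4729 J
n(HCl) = 3.31 / 36.46 = 0.09078 mol
Temperature rose, so q_rxn = −|q_surr| = -4.729 kJ
ΔH = q_rxn / n = -52.09 kJ/mol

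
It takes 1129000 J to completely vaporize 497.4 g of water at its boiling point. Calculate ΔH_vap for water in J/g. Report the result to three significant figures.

ΔH_vap = q / m = 1129000 / 497.4 = 2270 J/g

ΔH_vap = 2270 J/g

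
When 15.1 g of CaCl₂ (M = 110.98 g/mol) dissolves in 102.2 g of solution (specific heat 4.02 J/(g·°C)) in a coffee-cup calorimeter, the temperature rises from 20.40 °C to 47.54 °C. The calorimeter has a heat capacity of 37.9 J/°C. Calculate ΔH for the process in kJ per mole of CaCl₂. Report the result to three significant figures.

|ΔT| = |47.54 − 20.40| = 27.14 °C
|q_surr| = (102.2 × 4.02 + 37.9) × 27.14 = 448.744 × 27.14 = 12180 J
n(CaCl₂) = 15.1 / 110.98 = 0.1361 mol
Temperature rose, so q_rxn = −|q_surr| = -12.18 kJ
ΔH = q_rxn / n = -89.49 kJ/mol

ΔH = -89.5 kJ/mol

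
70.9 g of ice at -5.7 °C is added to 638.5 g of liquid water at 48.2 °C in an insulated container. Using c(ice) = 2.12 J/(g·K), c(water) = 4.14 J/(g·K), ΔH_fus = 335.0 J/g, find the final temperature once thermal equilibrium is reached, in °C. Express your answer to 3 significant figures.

T_f = 35.0 °C

Heat to bring ice to 0 °C and melt it: q₁ = 70.9×2.12×5.7 + 70.9×335.0 = 24608 J
Heat the water can supply cooling to 0 °C: 638.5×4.14×48.2 = 127411 J > q₁, so all ice melts.
Energy balance: 638.5×4.14×(48.2 − T) = 24608 + 70.9×4.14×(T − 0)
2643.39(48.2 − T) = 24608 + 293.526 T
127411 − 24608 = 2936.916 T
T = 102803 / 2936.916 = 35.00 °C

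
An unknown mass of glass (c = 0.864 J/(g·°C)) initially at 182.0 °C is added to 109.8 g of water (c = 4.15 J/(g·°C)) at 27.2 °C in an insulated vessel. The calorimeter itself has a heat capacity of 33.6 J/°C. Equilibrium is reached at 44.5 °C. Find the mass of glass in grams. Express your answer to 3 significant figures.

m = 71.2 g

q_gained = (109.8 × 4.15 + 33.6) × (44.5 − 27.2) = 8464 J
q_lost = m × 0.864 × (182.0 − 44.5) = 118.8 m
m = 8464 / 118.8 = 71.2 g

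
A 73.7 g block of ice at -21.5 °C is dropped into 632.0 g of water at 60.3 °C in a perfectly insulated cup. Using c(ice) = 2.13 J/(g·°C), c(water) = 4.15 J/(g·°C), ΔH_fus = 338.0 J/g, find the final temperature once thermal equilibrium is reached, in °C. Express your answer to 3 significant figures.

T_f = 44.3 °C

Heat to bring ice to 0 °C and melt it: q₁ = 73.7×2.13×21.5 + 73.7×338.0 = 28286 J
Heat the water can supply cooling to 0 °C: 632.0×4.15×60.3 = 158155 J > q₁, so all ice melts.
Energy balance: 632.0×4.15×(60.3 − T) = 28286 + 73.7×4.15×(T − 0)
2622.8(60.3 − T) = 28286 + 305.855 T
158155 − 28286 = 2928.655 T
T = 129869 / 2928.655 = 44.34 °C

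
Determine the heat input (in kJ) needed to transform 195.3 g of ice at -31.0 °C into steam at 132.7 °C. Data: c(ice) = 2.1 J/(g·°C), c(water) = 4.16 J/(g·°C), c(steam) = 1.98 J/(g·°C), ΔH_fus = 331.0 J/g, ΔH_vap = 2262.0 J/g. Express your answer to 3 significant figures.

q1 (heat ice -31.0→0.0 °C): 195.3 × 2.1 × 31.0 = 12714 J
q2 (melt at 0 °C): 195.3 × 331.0 = 64644 J
q3 (heat water 0.0→100.0 °C): 195.3 × 4.16 × 100.0 = 81245 J
q4 (vaporize at 100 °C): 195.3 × 2262.0 = 441769 J
q5 (heat steam 100.0→132.7 °C): 195.3 × 1.98 × 32.7 = 12645 J
Total: 12714 + 64644 + 81245 + 441769 + 12645 = 613017 J = 613 kJ

q = 613 kJ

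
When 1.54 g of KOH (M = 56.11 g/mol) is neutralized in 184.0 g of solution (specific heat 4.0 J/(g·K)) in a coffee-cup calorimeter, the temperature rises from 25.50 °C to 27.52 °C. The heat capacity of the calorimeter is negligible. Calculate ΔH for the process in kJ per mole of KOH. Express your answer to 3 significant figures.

ΔH = -54.2 kJ/mol

|ΔT| = |27.52 − 25.50| = 2.02 °C
|q_surr| = (184.0 × 4.0) × 2.02 = 736 × 2.02 = 1487 J
n(KOH) = 1.54 / 56.11 = 0.02745 mol
Temperature rose, so q_rxn = −|q_surr| = -1.487 kJ
ΔH = q_rxn / n = -54.17 kJ/mol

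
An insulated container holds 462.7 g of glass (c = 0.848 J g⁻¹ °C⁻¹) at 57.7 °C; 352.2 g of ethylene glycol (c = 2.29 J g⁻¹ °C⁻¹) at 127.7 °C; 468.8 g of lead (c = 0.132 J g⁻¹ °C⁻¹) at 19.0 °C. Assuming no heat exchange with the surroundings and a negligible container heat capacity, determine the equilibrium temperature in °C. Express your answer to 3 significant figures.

Σ mᵢcᵢ(T − Tᵢ) = 0  ⇒  T = Σ mᵢcᵢTᵢ / Σ mᵢcᵢ
Σ mᵢcᵢ = 462.7×0.848 + 352.2×2.29 + 468.8×0.132 = 1260.7892
Σ mᵢcᵢTᵢ = 392.3696×57.7 + 806.538×127.7 + 61.8816×19.0 = 126810
T = 126810 / 1260.7892 = 100.6 °C

T_f = 101 °C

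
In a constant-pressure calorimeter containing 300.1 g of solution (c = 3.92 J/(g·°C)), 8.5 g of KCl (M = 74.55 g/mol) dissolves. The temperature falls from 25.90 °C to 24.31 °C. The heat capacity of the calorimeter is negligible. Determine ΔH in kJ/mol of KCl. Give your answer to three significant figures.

ΔH = 16.4 kJ/mol

|ΔT| = |24.31 − 25.90| = 1.59 °C
|q_surr| = (300.1 × 3.92) × 1.59 = 1176.392 × 1.59 = 1870 J
n(KCl) = 8.5 / 74.55 = 0.1140 mol
Temperature fell, so q_rxn = +|q_surr| = 1.870 kJ
ΔH = q_rxn / n = 16.40 kJ/mol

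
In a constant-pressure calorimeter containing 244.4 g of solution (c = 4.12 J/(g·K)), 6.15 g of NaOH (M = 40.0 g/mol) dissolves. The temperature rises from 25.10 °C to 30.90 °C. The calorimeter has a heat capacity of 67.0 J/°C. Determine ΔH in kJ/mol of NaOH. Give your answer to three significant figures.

ΔH = -40.5 kJ/mol

|ΔT| = |30.90 − 25.10| = 5.80 °C
|q_surr| = (244.4 × 4.12 + 67.0) × 5.80 = 1073.928 × 5.80 = 6229 J
n(NaOH) = 6.15 / 40.0 = 0.1538 mol
Temperature rose, so q_rxn = −|q_surr| = -6.229 kJ
ΔH = q_rxn / n = -40.50 kJ/mol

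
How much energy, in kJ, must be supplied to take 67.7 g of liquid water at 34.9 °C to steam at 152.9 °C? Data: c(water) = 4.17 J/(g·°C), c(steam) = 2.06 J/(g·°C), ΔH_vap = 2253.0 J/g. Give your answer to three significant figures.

q1 (heat water 34.9→100.0 °C): 67.7 × 4.17 × 65.1 = 18378 J
q2 (vaporize at 100 °C): 67.7 × 2253.0 = 152528 J
q3 (heat steam 100.0→152.9 °C): 67.7 × 2.06 × 52.9 = 7378 J
Total: 18378 + 152528 + 7378 = 178284 J = 178 kJ

q = 178 kJ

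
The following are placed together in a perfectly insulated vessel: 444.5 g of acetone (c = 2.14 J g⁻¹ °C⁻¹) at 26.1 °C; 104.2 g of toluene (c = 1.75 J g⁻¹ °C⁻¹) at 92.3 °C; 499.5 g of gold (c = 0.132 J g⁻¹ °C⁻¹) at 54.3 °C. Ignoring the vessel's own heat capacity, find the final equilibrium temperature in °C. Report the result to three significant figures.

Σ mᵢcᵢ(T − Tᵢ) = 0  ⇒  T = Σ mᵢcᵢTᵢ / Σ mᵢcᵢ
Σ mᵢcᵢ = 444.5×2.14 + 104.2×1.75 + 499.5×0.132 = 1199.514
Σ mᵢcᵢTᵢ = 951.23×26.1 + 182.35×92.3 + 65.934×54.3 = 45238
T = 45238 / 1199.514 = 37.71 °C

T_f = 37.7 °C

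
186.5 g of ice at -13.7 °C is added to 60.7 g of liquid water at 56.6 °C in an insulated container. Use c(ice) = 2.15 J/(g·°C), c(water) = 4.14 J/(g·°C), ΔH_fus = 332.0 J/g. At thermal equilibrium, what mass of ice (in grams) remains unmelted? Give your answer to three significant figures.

Heat to warm all ice to 0 °C: 186.5×2.15×13.7 = 5493.4 J
Heat released by water cooling to 0 °C: 60.7×4.14×56.6 = 14223 J
14223 J < 5493.4 + 186.5×332.0 = 67411.4 J, so not all ice melts; final T = 0 °C.
Heat left for melting: 14223 − 5493.4 = 8729.6 J
Mass melted = 8729.6 / 332.0 = 26.29 g
Ice remaining = 186.5 − 26.29 = 160.21 g

m_ice remaining = 160 g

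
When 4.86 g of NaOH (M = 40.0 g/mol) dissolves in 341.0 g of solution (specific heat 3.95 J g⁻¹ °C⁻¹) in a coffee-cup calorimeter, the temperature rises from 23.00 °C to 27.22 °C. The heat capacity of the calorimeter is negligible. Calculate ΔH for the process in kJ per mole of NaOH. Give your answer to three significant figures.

|ΔT| = |27.22 − 23.00| = 4.22 °C
|q_surr| = (341.0 × 3.95) × 4.22 = 1346.95 × 4.22 = 5684 J
n(NaOH) = 4.86 / 40.0 = 0.1215 mol
Temperature rose, so q_rxn = −|q_surr| = -5.684 kJ
ΔH = q_rxn / n = -46.78 kJ/mol

ΔH = -46.8 kJ/mol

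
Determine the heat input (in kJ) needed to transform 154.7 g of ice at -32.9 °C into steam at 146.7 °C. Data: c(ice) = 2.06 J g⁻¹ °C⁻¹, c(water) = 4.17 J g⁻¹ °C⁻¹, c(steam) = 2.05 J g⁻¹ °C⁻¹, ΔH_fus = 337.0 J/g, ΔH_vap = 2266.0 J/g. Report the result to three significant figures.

q1 (heat ice -32.9→0.0 °C): 154.7 × 2.06 × 32.9 = 10485 J
q2 (melt at 0 °C): 154.7 × 337.0 = 52134 J
q3 (heat water 0.0→100.0 °C): 154.7 × 4.17 × 100.0 = 64510 J
q4 (vaporize at 100 °C): 154.7 × 2266.0 = 350550 J
q5 (heat steam 100.0→146.7 °C): 154.7 × 2.05 × 46.7 = 14810 J
Total: 10485 + 52134 + 64510 + 350550 + 14810 = 492489 J = 492 kJ

q = 492 kJ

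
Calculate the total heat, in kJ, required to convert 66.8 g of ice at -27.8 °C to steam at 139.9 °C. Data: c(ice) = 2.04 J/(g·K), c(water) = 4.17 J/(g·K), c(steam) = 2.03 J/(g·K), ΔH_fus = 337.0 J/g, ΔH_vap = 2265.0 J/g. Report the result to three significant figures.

q = 211 kJ

q1 (heat ice -27.8→0.0 °C): 66.8 × 2.04 × 27.8 = 3788 J
q2 (melt at 0 °C): 66.8 × 337.0 = 22512 J
q3 (heat water 0.0→100.0 °C): 66.8 × 4.17 × 100.0 = 27856 J
q4 (vaporize at 100 °C): 66.8 × 2265.0 = 151302 J
q5 (heat steam 100.0→139.9 °C): 66.8 × 2.03 × 39.9 = 5411 J
Total: 3788 + 22512 + 27856 + 151302 + 5411 = 210869 J = 211 kJ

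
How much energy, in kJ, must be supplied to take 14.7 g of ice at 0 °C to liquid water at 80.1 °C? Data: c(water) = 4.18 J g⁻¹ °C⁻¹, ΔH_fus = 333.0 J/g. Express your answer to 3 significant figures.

q = 9.82 kJ

q1 (melt at 0 °C): 14.7 × 333.0 = 4895 J
q2 (heat water 0.0→80.1 °C): 14.7 × 4.18 × 80.1 = 4922 J
Total: 4895 + 4922 = 9817 J = 9.82 kJ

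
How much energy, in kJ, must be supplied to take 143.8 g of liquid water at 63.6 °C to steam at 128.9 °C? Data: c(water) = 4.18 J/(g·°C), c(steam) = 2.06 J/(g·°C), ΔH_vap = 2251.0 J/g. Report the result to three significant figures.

q1 (heat water 63.6→100.0 °C): 143.8 × 4.18 × 36.4 = 21879 J
q2 (vaporize at 100 °C): 143.8 × 2251.0 = 323694 J
q3 (heat steam 100.0→128.9 °C): 143.8 × 2.06 × 28.9 = 8561 J
Total: 21879 + 323694 + 8561 = 354134 J = 354 kJ

q = 354 kJ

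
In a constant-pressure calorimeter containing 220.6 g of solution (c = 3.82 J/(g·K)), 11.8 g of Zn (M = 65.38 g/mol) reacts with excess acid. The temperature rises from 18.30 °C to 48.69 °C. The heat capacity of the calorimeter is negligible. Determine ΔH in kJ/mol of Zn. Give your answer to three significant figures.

ΔH = -142 kJ/mol

|ΔT| = |48.69 − 18.30| = 30.39 °C
|q_surr| = (220.6 × 3.82) × 30.39 = 842.692 × 30.39 = 25610 J
n(Zn) = 11.8 / 65.38 = 0.1805 mol
Temperature rose, so q_rxn = −|q_surr| = -25.61 kJ
ΔH = q_rxn / n = -141.9 kJ/mol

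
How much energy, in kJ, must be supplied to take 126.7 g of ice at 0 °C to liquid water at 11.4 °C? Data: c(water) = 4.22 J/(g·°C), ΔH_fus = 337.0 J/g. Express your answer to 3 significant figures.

q = 48.8 kJ

q1 (melt at 0 °C): 126.7 × 337.0 = 42698 J
q2 (heat water 0.0→11.4 °C): 126.7 × 4.22 × 11.4 = 6095 J
Total: 42698 + 6095 = 48793 J = 48.8 kJ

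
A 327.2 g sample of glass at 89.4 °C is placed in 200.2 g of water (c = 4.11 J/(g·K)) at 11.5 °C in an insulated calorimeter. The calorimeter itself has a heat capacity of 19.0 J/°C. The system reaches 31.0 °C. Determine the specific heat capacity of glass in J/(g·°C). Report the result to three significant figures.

q_gained = (200.2 × 4.11 + 19.0) × (31.0 − 11.5) = 16420 J
q_lost = 327.2 × c × (89.4 − 31.0) = 19108.48 c
Set equal: c = 16420 / 19108.48 = 0.859 J/(g·°C)

c = 0.859 J/(g·°C)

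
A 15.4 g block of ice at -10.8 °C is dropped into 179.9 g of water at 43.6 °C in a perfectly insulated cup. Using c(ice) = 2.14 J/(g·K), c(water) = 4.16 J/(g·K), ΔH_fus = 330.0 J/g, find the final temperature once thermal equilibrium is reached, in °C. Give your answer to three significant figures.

T_f = 33.5 °C

Heat to bring ice to 0 °C and melt it: q₁ = 15.4×2.14×10.8 + 15.4×330.0 = 5437.9 J
Heat the water can supply cooling to 0 °C: 179.9×4.16×43.6 = 32629.5 J > q₁, so all ice melts.
Energy balance: 179.9×4.16×(43.6 − T) = 5437.9 + 15.4×4.16×(T − 0)
748.384(43.6 − T) = 5437.9 + 64.064 T
32629.5 − 5437.9 = 812.448 T
T = 27191.6 / 812.448 = 33.47 °C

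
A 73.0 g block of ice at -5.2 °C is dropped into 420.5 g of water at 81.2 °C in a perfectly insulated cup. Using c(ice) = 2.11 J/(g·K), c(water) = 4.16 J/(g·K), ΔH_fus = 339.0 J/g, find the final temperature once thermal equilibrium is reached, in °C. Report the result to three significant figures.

T_f = 56.7 °C

Heat to bring ice to 0 °C and melt it: q₁ = 73.0×2.11×5.2 + 73.0×339.0 = 25548 J
Heat the water can supply cooling to 0 °C: 420.5×4.16×81.2 = 142042 J > q₁, so all ice melts.
Energy balance: 420.5×4.16×(81.2 − T) = 25548 + 73.0×4.16×(T − 0)
1749.28(81.2 − T) = 25548 + 303.68 T
142042 − 25548 = 2052.96 T
T = 116494 / 2052.96 = 56.74 °C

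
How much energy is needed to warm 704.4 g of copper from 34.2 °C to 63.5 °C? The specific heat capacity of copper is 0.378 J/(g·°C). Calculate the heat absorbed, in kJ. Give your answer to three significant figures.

q = 7.80 kJ

q = m c ΔT = 704.4 × 0.378 × (63.5 − 34.2)
q = 704.4 × 0.378 × 29.3 = 7802 J = 7.80 kJ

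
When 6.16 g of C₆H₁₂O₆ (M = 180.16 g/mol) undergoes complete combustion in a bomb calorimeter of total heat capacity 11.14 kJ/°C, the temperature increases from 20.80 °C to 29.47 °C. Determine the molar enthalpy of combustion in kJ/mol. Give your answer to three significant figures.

ΔH = -2820 kJ/mol

ΔT = 29.47 − 20.80 = 8.67 °C
q_cal = C_cal × ΔT = 11.14 × 8.67 = 96.5838 kJ
n = 6.16 / 180.16 = 0.03419 mol
q_rxn = −q_cal = -96.5838 kJ
ΔH = -96.5838 / 0.03419 = -2824.9 kJ/mol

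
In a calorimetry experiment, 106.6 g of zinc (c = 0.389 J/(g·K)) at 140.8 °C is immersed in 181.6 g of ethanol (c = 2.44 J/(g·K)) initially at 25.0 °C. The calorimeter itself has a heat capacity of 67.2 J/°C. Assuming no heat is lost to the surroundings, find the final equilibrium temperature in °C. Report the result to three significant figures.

T_f = 33.7 °C

Heat lost by zinc = heat gained by ethanol + calorimeter.
(106.6)(0.389)(140.8 − T) = [(181.6)(2.44) + 67.2](T − 25.0)
41.4674 (140.8 − T) = 510.304 (T − 25.0)
5838.6 − 41.4674 T = 510.304 T − 12758
18596.6 = 551.7714 T
T = 33.70 °C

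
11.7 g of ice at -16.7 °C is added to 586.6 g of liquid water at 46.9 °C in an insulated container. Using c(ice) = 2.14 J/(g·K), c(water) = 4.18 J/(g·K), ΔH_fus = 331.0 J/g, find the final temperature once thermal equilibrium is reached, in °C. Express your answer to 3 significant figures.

Heat to bring ice to 0 °C and melt it: q₁ = 11.7×2.14×16.7 + 11.7×331.0 = 4290.8 J
Heat the water can supply cooling to 0 °C: 586.6×4.18×46.9 = 114998 J > q₁, so all ice melts.
Energy balance: 586.6×4.18×(46.9 − T) = 4290.8 + 11.7×4.18×(T − 0)
2451.988(46.9 − T) = 4290.8 + 48.906 T
114998 − 4290.8 = 2500.894 T
T = 110707.2 / 2500.894 = 44.27 °C

T_f = 44.3 °C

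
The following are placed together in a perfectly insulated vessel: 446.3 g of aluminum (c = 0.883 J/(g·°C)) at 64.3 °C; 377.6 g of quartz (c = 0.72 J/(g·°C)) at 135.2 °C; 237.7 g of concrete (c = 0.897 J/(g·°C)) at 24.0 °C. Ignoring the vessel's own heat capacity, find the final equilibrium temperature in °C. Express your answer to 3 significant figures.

Σ mᵢcᵢ(T − Tᵢ) = 0  ⇒  T = Σ mᵢcᵢTᵢ / Σ mᵢcᵢ
Σ mᵢcᵢ = 446.3×0.883 + 377.6×0.72 + 237.7×0.897 = 879.1718
Σ mᵢcᵢTᵢ = 394.0829×64.3 + 271.872×135.2 + 213.2169×24.0 = 67214
T = 67214 / 879.1718 = 76.45 °C

T_f = 76.5 °C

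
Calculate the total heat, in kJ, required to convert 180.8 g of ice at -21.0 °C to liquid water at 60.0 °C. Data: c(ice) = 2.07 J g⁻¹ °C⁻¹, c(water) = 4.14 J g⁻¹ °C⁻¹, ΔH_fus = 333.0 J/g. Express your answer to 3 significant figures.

q1 (heat ice -21.0→0.0 °C): 180.8 × 2.07 × 21.0 = 7859 J
q2 (melt at 0 °C): 180.8 × 333.0 = 60206 J
q3 (heat water 0.0→60.0 °C): 180.8 × 4.14 × 60.0 = 44911 J
Total: 7859 + 60206 + 44911 = 112976 J = 113 kJ

q = 113 kJ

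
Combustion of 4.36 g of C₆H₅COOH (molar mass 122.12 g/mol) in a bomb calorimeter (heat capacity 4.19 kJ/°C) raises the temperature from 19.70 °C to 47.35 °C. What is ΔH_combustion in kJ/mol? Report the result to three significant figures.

ΔH = -3240 kJ/mol

ΔT = 47.35 − 19.70 = 27.65 °C
q_cal = C_cal × ΔT = 4.19 × 27.65 = 115.8535 kJ
n = 4.36 / 122.12 = 0.035703 mol
q_rxn = −q_cal = -115.8535 kJ
ΔH = -115.8535 / 0.035703 = -3244.9 kJ/mol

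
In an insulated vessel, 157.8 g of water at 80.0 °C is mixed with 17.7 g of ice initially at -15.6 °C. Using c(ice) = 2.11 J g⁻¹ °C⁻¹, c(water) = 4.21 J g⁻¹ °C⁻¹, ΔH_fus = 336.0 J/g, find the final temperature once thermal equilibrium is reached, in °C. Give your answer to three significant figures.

Heat to bring ice to 0 °C and melt it: q₁ = 17.7×2.11×15.6 + 17.7×336.0 = 6529.8 J
Heat the water can supply cooling to 0 °C: 157.8×4.21×80.0 = 53147.0 J > q₁, so all ice melts.
Energy balance: 157.8×4.21×(80.0 − T) = 6529.8 + 17.7×4.21×(T − 0)
664.338(80.0 − T) = 6529.8 + 74.517 T
53147.0 − 6529.8 = 738.855 T
T = 46617.2 / 738.855 = 63.09 °C

T_f = 63.1 °C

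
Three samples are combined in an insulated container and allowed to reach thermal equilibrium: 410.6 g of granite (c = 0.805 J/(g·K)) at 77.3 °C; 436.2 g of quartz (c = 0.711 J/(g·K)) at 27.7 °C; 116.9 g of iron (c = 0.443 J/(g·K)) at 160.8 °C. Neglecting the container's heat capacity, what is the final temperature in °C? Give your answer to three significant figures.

Σ mᵢcᵢ(T − Tᵢ) = 0  ⇒  T = Σ mᵢcᵢTᵢ / Σ mᵢcᵢ
Σ mᵢcᵢ = 410.6×0.805 + 436.2×0.711 + 116.9×0.443 = 692.4579
Σ mᵢcᵢTᵢ = 330.533×77.3 + 310.1382×27.7 + 51.7867×160.8 = 42468
T = 42468 / 692.4579 = 61.33 °C

T_f = 61.3 °C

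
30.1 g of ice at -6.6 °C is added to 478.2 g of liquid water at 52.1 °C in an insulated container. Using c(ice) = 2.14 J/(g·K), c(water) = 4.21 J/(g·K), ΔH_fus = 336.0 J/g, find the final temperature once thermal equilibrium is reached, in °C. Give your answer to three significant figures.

Heat to bring ice to 0 °C and melt it: q₁ = 30.1×2.14×6.6 + 30.1×336.0 = 10539 J
Heat the water can supply cooling to 0 °C: 478.2×4.21×52.1 = 104889 J > q₁, so all ice melts.
Energy balance: 478.2×4.21×(52.1 − T) = 10539 + 30.1×4.21×(T − 0)
2013.222(52.1 − T) = 10539 + 126.721 T
104889 − 10539 = 2139.943 T
T = 94350 / 2139.943 = 44.09 °C

T_f = 44.1 °C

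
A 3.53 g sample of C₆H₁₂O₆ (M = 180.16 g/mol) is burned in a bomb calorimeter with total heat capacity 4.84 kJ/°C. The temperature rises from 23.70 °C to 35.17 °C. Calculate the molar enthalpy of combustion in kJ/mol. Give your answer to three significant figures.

ΔH = -2830 kJ/mol

ΔT = 35.17 − 23.70 = 11.47 °C
q_cal = C_cal × ΔT = 4.84 × 11.47 = 55.5148 kJ
n = 3.53 / 180.16 = 0.01959 mol
q_rxn = −q_cal = -55.5148 kJ
ΔH = -55.5148 / 0.01959 = -2834 kJ/mol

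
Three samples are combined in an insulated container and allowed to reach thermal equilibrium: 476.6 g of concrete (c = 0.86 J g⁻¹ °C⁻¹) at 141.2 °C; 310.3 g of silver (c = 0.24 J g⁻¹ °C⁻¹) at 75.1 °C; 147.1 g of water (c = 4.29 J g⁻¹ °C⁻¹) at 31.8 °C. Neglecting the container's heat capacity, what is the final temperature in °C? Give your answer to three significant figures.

T_f = 74.9 °C

Σ mᵢcᵢ(T − Tᵢ) = 0  ⇒  T = Σ mᵢcᵢTᵢ / Σ mᵢcᵢ
Σ mᵢcᵢ = 476.6×0.86 + 310.3×0.24 + 147.1×4.29 = 1115.407
Σ mᵢcᵢTᵢ = 409.876×141.2 + 74.472×75.1 + 631.059×31.8 = 83535
T = 83535 / 1115.407 = 74.89 °C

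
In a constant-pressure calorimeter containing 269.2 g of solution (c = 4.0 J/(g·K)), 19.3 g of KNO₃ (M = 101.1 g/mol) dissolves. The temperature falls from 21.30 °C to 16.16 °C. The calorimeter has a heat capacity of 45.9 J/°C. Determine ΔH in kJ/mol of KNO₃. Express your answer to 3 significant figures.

|ΔT| = |16.16 − 21.30| = 5.14 °C
|q_surr| = (269.2 × 4.0 + 45.9) × 5.14 = 1122.7 × 5.14 = 5771 J
n(KNO₃) = 19.3 / 101.1 = 0.1909 mol
Temperature fell, so q_rxn = +|q_surr| = 5.771 kJ
ΔH = q_rxn / n = 30.23 kJ/mol

ΔH = 30.2 kJ/mol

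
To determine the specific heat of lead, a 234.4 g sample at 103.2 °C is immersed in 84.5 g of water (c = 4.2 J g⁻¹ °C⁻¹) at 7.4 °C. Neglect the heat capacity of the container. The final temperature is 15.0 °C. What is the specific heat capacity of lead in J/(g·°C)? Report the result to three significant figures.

q_gained = (84.5 × 4.2) × (15.0 − 7.4) = 2697 J
q_lost = 234.4 × c × (103.2 − 15.0) = 20674.08 c
Set equal: c = 2697 / 20674.08 = 0.130 J/(g·°C)

c = 0.130 J/(g·°C)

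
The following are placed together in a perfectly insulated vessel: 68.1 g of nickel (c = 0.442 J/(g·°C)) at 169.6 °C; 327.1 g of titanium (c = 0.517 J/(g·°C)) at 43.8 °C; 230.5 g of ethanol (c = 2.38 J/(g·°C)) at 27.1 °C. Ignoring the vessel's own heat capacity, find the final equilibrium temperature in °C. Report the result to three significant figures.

Σ mᵢcᵢ(T − Tᵢ) = 0  ⇒  T = Σ mᵢcᵢTᵢ / Σ mᵢcᵢ
Σ mᵢcᵢ = 68.1×0.442 + 327.1×0.517 + 230.5×2.38 = 747.8009
Σ mᵢcᵢTᵢ = 30.1002×169.6 + 169.1107×43.8 + 548.59×27.1 = 27379
T = 27379 / 747.8009 = 36.61 °C

T_f = 36.6 °C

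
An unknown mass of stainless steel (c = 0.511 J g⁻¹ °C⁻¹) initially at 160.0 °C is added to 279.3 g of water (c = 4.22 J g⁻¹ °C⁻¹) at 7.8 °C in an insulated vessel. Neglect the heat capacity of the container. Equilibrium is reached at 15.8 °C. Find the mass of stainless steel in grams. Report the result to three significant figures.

q_gained = (279.3 × 4.22) × (15.8 − 7.8) = 9429 J
q_lost = m × 0.511 × (160.0 − 15.8) = 73.6862 m
m = 9429 / 73.6862 = 128 g

m = 128 g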